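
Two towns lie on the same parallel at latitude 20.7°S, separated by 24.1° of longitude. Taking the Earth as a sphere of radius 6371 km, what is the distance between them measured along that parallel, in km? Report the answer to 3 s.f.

Arc length along a parallel = R cos φ · Δλ (with Δλ in radians).
= 6371 × cos 20.7° × (24.1° × π/180) = 6371 × 0.9354 × 0.4206 ≈ 2510 km.

2510 km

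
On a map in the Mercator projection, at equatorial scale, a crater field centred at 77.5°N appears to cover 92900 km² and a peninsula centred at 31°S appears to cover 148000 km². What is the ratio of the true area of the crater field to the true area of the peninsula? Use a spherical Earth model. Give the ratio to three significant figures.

0.0400

Mercator's areal exaggeration is sec²φ; hence true area = (apparent area) · cos²φ.
True area of crater field: 92900 × cos²(77.5°) = 92900 × 0.04685 = 4352 km².
True area of peninsula: 148000 × cos²(31°) = 148000 × 0.7347 = 108700 km².
Ratio = 4352 / 108700 ≈ 0.0400.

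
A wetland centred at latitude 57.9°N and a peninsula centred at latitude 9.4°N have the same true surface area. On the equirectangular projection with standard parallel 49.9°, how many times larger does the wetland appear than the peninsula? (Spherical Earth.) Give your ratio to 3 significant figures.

1.86

With standard parallel φ₀ = 49.9°, the equirectangular projection gives x = Rλ cos φ₀, y = Rφ, so h = 1 and k = cos 49.9° / cos φ.
Areal scale at 57.9°: h·k = 1.000 × 1.212 = 1.212.
Areal scale at 9.4°: h·k = 1.000 × 0.6529 = 0.6529.
Ratio = 1.212/0.6529 ≈ 1.86.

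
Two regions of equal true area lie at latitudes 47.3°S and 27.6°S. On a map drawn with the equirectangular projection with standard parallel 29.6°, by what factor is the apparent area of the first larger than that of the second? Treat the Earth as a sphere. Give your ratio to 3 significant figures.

1.31

In the equirectangular projection with standard parallel φ₀ = 29.6° (x = Rλ cos φ₀, y = Rφ), meridians are true-scale (h = 1) and the parallel scale is k = cos φ₀ / cos φ.
Areal scale at 47.3°: h·k = 1.000 × 1.282 = 1.282.
Areal scale at 27.6°: h·k = 1.000 × 0.9811 = 0.9811.
Ratio = 1.282/0.9811 ≈ 1.31.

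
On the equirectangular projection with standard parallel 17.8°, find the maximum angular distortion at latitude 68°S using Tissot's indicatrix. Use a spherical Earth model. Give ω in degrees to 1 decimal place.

The equidistant cylindrical projection with φ₀ = 17.8° has h = 1 (meridians true) and k = cos φ₀ / cos φ along parallels.
At 68°: h = 1.000, k = 2.542; principal scales a = 2.542, b = 1.000.
sin(ω/2) = (a − b)/(a + b) = 1.542/3.542 = 0.4353, so ω = 2 arcsin(0.4353) ≈ 51.6°.

51.6°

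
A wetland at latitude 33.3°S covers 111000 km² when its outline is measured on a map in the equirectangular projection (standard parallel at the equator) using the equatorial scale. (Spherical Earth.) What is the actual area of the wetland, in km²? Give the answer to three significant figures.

In the plate carrée (x = Rλ, y = Rφ), meridians are true-scale (h = 1) and parallels are stretched by k = sec φ.
Areal scale = h·k = 1 × sec φ; at 33.3°, h = 1.000, k = 1.196, so h·k = 1.196.
True area = apparent / (areal scale) = 111000 / 1.196 ≈ 92800 km².

92800 km²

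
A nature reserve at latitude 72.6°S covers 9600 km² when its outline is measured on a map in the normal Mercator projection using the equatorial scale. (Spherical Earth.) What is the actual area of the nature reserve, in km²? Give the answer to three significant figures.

858 km²

For Mercator, h = k = sec φ (a conformal cylindrical projection has a single point scale, 1/cos φ).
Areal scale = k² = sec²φ = 1/cos²(72.6°) = 1/0.2990² = 11.18.
True area = apparent / (areal scale) = 9600 / 11.18 ≈ 858 km².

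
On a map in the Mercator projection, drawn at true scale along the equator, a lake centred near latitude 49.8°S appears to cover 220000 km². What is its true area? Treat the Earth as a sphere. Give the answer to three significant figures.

91700 km²

The Mercator projection is conformal; its linear scale factor is the same in every direction and equals sec φ = 1/cos φ.
Areal scale = k² = sec²φ = 1/cos²(49.8°) = 1/0.6455² = 2.400.
True area = apparent / (areal scale) = 220000 / 2.400 ≈ 91700 km².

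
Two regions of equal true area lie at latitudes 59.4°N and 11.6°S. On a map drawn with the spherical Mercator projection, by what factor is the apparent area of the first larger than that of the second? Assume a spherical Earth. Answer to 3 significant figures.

3.70

Mercator is conformal with k = sec φ, so areal scale = k² = sec²φ.
At 59.4°: sec²(59.4°) = 1/0.5090² = 3.859.
At 11.6°: sec²(11.6°) = 1/0.9796² = 1.042.
Ratio = 3.859/1.042 = cos²(11.6°)/cos²(59.4°) ≈ 3.70.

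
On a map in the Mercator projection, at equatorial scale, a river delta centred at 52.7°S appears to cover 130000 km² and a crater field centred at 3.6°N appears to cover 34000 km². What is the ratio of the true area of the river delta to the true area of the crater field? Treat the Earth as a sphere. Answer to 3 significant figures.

Mercator's areal exaggeration is sec²φ; hence true area = (apparent area) · cos²φ.
True area of river delta: 130000 × cos²(52.7°) = 130000 × 0.3672 = 47740 km².
True area of crater field: 34000 × cos²(3.6°) = 34000 × 0.9961 = 33870 km².
Ratio = 47740 / 33870 ≈ 1.41.

1.41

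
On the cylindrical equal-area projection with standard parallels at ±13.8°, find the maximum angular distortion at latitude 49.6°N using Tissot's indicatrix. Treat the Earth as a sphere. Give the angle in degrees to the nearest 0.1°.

45.1°

Cylindrical equal-area (φ₀ = 13.8°): h = cos φ / cos 13.8° along meridians, k = cos 13.8° / cos φ along parallels; h·k = 1.
At 49.6°: h = 0.6674, k = 1.498; principal scales a = 1.498, b = 0.6674.
sin(ω/2) = (a − b)/(a + b) = 0.8310/2.166 = 0.3837, so ω = 2 arcsin(0.3837) ≈ 45.1°.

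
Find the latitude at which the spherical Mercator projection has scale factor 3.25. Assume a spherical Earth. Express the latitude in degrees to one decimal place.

Mercator scale is k = sec φ = 1/cos φ.
1/cos φ = 3.25  ⇒  cos φ = 0.3077  ⇒  φ = arccos(0.3077) ≈ 72.1°.

72.1°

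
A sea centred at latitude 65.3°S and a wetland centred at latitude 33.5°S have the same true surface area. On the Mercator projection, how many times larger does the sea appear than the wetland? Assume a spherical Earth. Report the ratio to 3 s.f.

On Mercator, area is exaggerated by sec²φ = 1/cos²φ.
At 65.3°: sec²(65.3°) = 1/0.4179² = 5.727.
At 33.5°: sec²(33.5°) = 1/0.8339² = 1.438.
Ratio = 5.727/1.438 = cos²(33.5°)/cos²(65.3°) ≈ 3.98.

3.98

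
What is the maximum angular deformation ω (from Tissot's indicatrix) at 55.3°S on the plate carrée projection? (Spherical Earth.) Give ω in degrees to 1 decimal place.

31.9°

For the equirectangular projection with φ₀ = 0 (plate carrée), h = 1 along meridians and k = sec φ along parallels.
At 55.3°: h = 1.000, k = 1.757; principal scales a = 1.757, b = 1.000.
sin(ω/2) = (a − b)/(a + b) = 0.7566/2.757 = 0.2745, so ω = 2 arcsin(0.2745) ≈ 31.9°.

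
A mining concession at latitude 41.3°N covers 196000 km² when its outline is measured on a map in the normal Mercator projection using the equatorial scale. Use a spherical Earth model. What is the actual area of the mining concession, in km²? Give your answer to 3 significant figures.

The Mercator projection is conformal; its linear scale factor is the same in every direction and equals sec φ = 1/cos φ.
Areal scale = k² = sec²φ = 1/cos²(41.3°) = 1/0.7513² = 1.772.
True area = apparent / (areal scale) = 196000 / 1.772 ≈ 111000 km².

111000 km²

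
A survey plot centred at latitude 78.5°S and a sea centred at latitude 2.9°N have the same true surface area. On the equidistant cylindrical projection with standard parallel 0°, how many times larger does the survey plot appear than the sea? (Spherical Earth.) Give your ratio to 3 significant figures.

For the equirectangular projection with φ₀ = 0 (plate carrée), h = 1 along meridians and k = sec φ along parallels.
Areal scale at 78.5°: h·k = 1.000 × 5.016 = 5.016.
Areal scale at 2.9°: h·k = 1.000 × 1.001 = 1.001.
Ratio = 5.016/1.001 ≈ 5.01.

5.01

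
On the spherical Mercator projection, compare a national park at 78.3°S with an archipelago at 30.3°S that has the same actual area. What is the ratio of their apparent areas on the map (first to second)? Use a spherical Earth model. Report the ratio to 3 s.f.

Mercator is conformal with k = sec φ, so areal scale = k² = sec²φ.
At 78.3°: sec²(78.3°) = 1/0.2028² = 24.32.
At 30.3°: sec²(30.3°) = 1/0.8634² = 1.341.
Ratio = 24.32/1.341 = cos²(30.3°)/cos²(78.3°) ≈ 18.1.

18.1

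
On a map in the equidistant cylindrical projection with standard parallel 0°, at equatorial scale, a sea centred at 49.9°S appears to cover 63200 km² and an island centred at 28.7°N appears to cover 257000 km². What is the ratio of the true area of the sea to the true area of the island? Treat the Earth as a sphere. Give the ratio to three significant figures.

On the plate carrée, areal scale = h·k = 1 × sec φ, so true area = apparent × cos φ.
True area of sea: 63200 × cos(49.9°) = 63200 × 0.6441 = 40710 km².
True area of island: 257000 × cos(28.7°) = 257000 × 0.8771 = 225400 km².
Ratio = 40710 / 225400 ≈ 0.181.

0.181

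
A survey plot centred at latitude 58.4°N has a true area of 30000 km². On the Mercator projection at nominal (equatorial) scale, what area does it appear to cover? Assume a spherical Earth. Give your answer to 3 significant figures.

109000 km²

Mercator is conformal, so the point scale is isotropic: h = k = sec φ = 1/cos φ.
Areal scale = k² = sec²φ = 1/cos²(58.4°) = 1/0.5240² = 3.642.
Apparent area = 30000 × 3.642 ≈ 109000 km².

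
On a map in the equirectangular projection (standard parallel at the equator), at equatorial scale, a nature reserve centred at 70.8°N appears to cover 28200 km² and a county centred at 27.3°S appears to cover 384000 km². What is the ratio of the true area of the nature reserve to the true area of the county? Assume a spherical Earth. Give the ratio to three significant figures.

0.0272

Plate carrée has h = 1 and k = sec φ, giving areal scale sec φ; true area = (apparent area) · cos φ.
True area of nature reserve: 28200 × cos(70.8°) = 28200 × 0.3289 = 9274 km².
True area of county: 384000 × cos(27.3°) = 384000 × 0.8886 = 341200 km².
Ratio = 9274 / 341200 ≈ 0.0272.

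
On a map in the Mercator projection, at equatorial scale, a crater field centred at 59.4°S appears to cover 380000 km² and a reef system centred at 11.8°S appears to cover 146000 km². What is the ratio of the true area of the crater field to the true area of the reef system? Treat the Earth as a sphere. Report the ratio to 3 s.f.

Since Mercator area scale is 1/cos²φ, the true area equals the apparent area multiplied by cos²φ.
True area of crater field: 380000 × cos²(59.4°) = 380000 × 0.2591 = 98470 km².
True area of reef system: 146000 × cos²(11.8°) = 146000 × 0.9582 = 139900 km².
Ratio = 98470 / 139900 ≈ 0.704.

0.704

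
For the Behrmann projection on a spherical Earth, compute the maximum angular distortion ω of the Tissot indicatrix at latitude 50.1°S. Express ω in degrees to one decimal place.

33.9°

Behrmann is a cylindrical equal-area projection with standard parallels at ±30°. Cylindrical equal-area (φ₀ = 30°): h = cos φ / cos 30° along meridians, k = cos 30° / cos φ along parallels; h·k = 1.
At 50.1°: h = 0.7407, k = 1.350; principal scales a = 1.350, b = 0.7407.
sin(ω/2) = (a − b)/(a + b) = 0.6094/2.091 = 0.2915, so ω = 2 arcsin(0.2915) ≈ 33.9°.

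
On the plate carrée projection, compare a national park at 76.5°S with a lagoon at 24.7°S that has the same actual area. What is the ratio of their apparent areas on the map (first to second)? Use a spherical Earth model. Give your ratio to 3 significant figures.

3.89

In the plate carrée (x = Rλ, y = Rφ), meridians are true-scale (h = 1) and parallels are stretched by k = sec φ.
Areal scale at 76.5°: h·k = 1.000 × 4.284 = 4.284.
Areal scale at 24.7°: h·k = 1.000 × 1.101 = 1.101.
Ratio = 4.284/1.101 ≈ 3.89.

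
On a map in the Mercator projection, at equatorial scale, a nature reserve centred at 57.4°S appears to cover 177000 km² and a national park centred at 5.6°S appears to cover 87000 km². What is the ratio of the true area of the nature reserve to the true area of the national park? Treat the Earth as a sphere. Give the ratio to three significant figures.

On Mercator the areal scale is sec²φ, so true area = apparent × cos²φ.
True area of nature reserve: 177000 × cos²(57.4°) = 177000 × 0.2903 = 51380 km².
True area of national park: 87000 × cos²(5.6°) = 87000 × 0.9905 = 86170 km².
Ratio = 51380 / 86170 ≈ 0.596.

0.596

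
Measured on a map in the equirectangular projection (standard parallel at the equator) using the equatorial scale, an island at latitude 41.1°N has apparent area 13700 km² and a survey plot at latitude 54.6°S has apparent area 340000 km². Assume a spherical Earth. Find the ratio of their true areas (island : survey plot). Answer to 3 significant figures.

On the plate carrée, areal scale = h·k = 1 × sec φ, so true area = apparent × cos φ.
True area of island: 13700 × cos(41.1°) = 13700 × 0.7536 = 10320 km².
True area of survey plot: 340000 × cos(54.6°) = 340000 × 0.5793 = 197000 km².
Ratio = 10320 / 197000 ≈ 0.0524.

0.0524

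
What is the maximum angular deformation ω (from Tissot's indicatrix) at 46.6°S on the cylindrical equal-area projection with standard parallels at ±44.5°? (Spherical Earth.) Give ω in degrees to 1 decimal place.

4.3°

Cylindrical equal-area (φ₀ = 44.5°): h = cos φ / cos 44.5° along meridians, k = cos 44.5° / cos φ along parallels; h·k = 1.
At 46.6°: h = 0.9633, k = 1.038; principal scales a = 1.038, b = 0.9633.
sin(ω/2) = (a − b)/(a + b) = 0.07476/2.001 = 0.03735, so ω = 2 arcsin(0.03735) ≈ 4.3°.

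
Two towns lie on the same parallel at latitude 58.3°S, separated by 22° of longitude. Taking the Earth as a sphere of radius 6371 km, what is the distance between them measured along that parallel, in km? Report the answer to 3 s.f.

1290 km

Arc length along a parallel = R cos φ · Δλ (with Δλ in radians).
= 6371 × cos 58.3° × (22° × π/180) = 6371 × 0.5255 × 0.3840 ≈ 1290 km.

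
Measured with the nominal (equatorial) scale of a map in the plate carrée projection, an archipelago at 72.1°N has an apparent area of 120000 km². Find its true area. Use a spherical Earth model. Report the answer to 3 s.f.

In the plate carrée (x = Rλ, y = Rφ), meridians are true-scale (h = 1) and parallels are stretched by k = sec φ.
Areal scale = h·k = 1 × sec φ; at 72.1°, h = 1.000, k = 3.254, so h·k = 3.254.
True area = apparent / (areal scale) = 120000 / 3.254 ≈ 36900 km².

36900 km²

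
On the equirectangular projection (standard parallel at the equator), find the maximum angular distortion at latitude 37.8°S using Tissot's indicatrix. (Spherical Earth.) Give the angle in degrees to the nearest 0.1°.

13.5°

In the plate carrée (x = Rλ, y = Rφ), meridians are true-scale (h = 1) and parallels are stretched by k = sec φ.
At 37.8°: h = 1.000, k = 1.266; principal scales a = 1.266, b = 1.000.
sin(ω/2) = (a − b)/(a + b) = 0.2656/2.266 = 0.1172, so ω = 2 arcsin(0.1172) ≈ 13.5°.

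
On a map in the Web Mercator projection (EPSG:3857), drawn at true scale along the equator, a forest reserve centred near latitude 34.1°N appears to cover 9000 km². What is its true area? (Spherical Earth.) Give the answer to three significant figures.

The Mercator projection is conformal; its linear scale factor is the same in every direction and equals sec φ = 1/cos φ.
Areal scale = k² = sec²φ = 1/cos²(34.1°) = 1/0.8281² = 1.458.
True area = apparent / (areal scale) = 9000 / 1.458 ≈ 6170 km².

6170 km²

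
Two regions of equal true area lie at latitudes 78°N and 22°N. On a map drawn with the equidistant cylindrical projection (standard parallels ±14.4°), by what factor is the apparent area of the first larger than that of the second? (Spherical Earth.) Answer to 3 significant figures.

4.46

In the equirectangular projection with standard parallel φ₀ = 14.4° (x = Rλ cos φ₀, y = Rφ), meridians are true-scale (h = 1) and the parallel scale is k = cos φ₀ / cos φ.
Areal scale at 78°: h·k = 1.000 × 4.659 = 4.659.
Areal scale at 22°: h·k = 1.000 × 1.045 = 1.045.
Ratio = 4.659/1.045 ≈ 4.46.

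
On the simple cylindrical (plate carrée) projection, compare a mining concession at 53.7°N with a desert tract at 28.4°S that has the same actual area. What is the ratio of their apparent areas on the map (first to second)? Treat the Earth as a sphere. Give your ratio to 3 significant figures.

In the plate carrée (x = Rλ, y = Rφ), meridians are true-scale (h = 1) and parallels are stretched by k = sec φ.
Areal scale at 53.7°: h·k = 1.000 × 1.689 = 1.689.
Areal scale at 28.4°: h·k = 1.000 × 1.137 = 1.137.
Ratio = 1.689/1.137 ≈ 1.49.

1.49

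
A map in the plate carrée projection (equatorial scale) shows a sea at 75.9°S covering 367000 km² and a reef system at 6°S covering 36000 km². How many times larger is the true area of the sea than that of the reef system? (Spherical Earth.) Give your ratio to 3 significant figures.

On the plate carrée, areal scale = h·k = 1 × sec φ, so true area = apparent × cos φ.
True area of sea: 367000 × cos(75.9°) = 367000 × 0.2436 = 89410 km².
True area of reef system: 36000 × cos(6°) = 36000 × 0.9945 = 35800 km².
Ratio = 89410 / 35800 ≈ 2.50.

2.50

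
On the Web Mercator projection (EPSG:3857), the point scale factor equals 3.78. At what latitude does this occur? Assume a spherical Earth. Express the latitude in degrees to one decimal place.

74.7°

Mercator scale is k = sec φ = 1/cos φ.
1/cos φ = 3.78  ⇒  cos φ = 0.2646  ⇒  φ = arccos(0.2646) ≈ 74.7°.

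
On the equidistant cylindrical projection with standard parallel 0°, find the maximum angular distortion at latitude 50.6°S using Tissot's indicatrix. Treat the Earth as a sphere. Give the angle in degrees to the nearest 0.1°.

For the equirectangular projection with φ₀ = 0 (plate carrée), h = 1 along meridians and k = sec φ along parallels.
At 50.6°: h = 1.000, k = 1.575; principal scales a = 1.575, b = 1.000.
sin(ω/2) = (a − b)/(a + b) = 0.5755/2.575 = 0.2234, so ω = 2 arcsin(0.2234) ≈ 25.8°.

25.8°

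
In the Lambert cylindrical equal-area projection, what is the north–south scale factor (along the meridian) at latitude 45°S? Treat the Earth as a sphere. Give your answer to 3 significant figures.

The Lambert cylindrical equal-area projection is the cylindrical equal-area projection with its standard parallel at the equator (φ₀ = 0). A cylindrical equal-area projection with standard parallel φ₀ has meridian scale h = cos φ / cos φ₀ and parallel scale k = cos φ₀ / cos φ (so areas are preserved, h·k = 1).
h = cos 45° / cos 0° = 0.7071/1.000 = 0.7071.

0.707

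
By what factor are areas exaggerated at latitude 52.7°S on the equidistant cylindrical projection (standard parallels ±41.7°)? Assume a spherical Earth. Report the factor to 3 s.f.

1.23

The equidistant cylindrical projection with φ₀ = 41.7° has h = 1 (meridians true) and k = cos φ₀ / cos φ along parallels.
Areal scale = h·k = 1 × cos φ₀ / cos φ; at 52.7°, h = 1.000, k = 1.232, so h·k = 1.232.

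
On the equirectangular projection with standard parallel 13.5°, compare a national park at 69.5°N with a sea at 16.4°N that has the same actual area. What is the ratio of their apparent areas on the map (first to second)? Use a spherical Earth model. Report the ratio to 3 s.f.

With standard parallel φ₀ = 13.5°, the equirectangular projection gives x = Rλ cos φ₀, y = Rφ, so h = 1 and k = cos 13.5° / cos φ.
Areal scale at 69.5°: h·k = 1.000 × 2.777 = 2.777.
Areal scale at 16.4°: h·k = 1.000 × 1.014 = 1.014.
Ratio = 2.777/1.014 ≈ 2.74.

2.74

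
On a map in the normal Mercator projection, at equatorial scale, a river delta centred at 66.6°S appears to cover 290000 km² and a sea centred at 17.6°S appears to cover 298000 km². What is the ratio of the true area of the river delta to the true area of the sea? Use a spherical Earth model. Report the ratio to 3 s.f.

0.169

Mercator's areal exaggeration is sec²φ; hence true area = (apparent area) · cos²φ.
True area of river delta: 290000 × cos²(66.6°) = 290000 × 0.1577 = 45740 km².
True area of sea: 298000 × cos²(17.6°) = 298000 × 0.9086 = 270800 km².
Ratio = 45740 / 270800 ≈ 0.169.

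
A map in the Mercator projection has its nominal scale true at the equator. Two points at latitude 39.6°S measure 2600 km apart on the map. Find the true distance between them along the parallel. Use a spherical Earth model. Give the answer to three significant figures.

2000 km

Mercator is conformal, so the point scale is isotropic: h = k = sec φ = 1/cos φ.
Along the parallel at 39.6°, map distances are exaggerated by k = sec 39.6° = 1.298.
True distance = 2600 / 1.298 = 2600 × cos 39.6° ≈ 2000 km.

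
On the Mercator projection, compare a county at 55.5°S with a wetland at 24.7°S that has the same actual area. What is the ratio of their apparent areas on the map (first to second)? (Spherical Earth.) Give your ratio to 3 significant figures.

2.57

Mercator areal scale is sec²φ.
At 55.5°: sec²(55.5°) = 1/0.5664² = 3.117.
At 24.7°: sec²(24.7°) = 1/0.9085² = 1.212.
Ratio = 3.117/1.212 = cos²(24.7°)/cos²(55.5°) ≈ 2.57.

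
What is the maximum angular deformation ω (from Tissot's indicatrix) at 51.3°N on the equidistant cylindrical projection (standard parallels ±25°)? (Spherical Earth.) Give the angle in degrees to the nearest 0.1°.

With standard parallel φ₀ = 25°, the equirectangular projection gives x = Rλ cos φ₀, y = Rφ, so h = 1 and k = cos 25° / cos φ.
At 51.3°: h = 1.000, k = 1.450; principal scales a = 1.450, b = 1.000.
sin(ω/2) = (a − b)/(a + b) = 0.4495/2.450 = 0.1835, so ω = 2 arcsin(0.1835) ≈ 21.1°.

21.1°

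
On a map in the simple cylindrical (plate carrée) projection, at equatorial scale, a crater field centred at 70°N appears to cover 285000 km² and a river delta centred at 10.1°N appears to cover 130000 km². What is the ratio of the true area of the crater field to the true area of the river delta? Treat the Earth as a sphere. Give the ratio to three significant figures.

On the plate carrée, areal scale = h·k = 1 × sec φ, so true area = apparent × cos φ.
True area of crater field: 285000 × cos(70°) = 285000 × 0.3420 = 97480 km².
True area of river delta: 130000 × cos(10.1°) = 130000 × 0.9845 = 128000 km².
Ratio = 97480 / 128000 ≈ 0.762.

0.762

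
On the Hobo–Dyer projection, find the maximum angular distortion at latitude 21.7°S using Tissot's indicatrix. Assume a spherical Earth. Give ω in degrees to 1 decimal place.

Hobo–Dyer is a cylindrical equal-area projection with standard parallels at ±37.5°. Cylindrical equal-area (φ₀ = 37.5°): h = cos φ / cos 37.5° along meridians, k = cos 37.5° / cos φ along parallels; h·k = 1.
At 21.7°: h = 1.171, k = 0.8539; principal scales a = 1.171, b = 0.8539.
sin(ω/2) = (a − b)/(a + b) = 0.3173/2.025 = 0.1567, so ω = 2 arcsin(0.1567) ≈ 18.0°.

18.0°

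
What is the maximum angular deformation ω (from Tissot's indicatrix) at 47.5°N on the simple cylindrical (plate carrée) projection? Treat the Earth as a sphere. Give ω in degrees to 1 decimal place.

22.3°

In the plate carrée (x = Rλ, y = Rφ), meridians are true-scale (h = 1) and parallels are stretched by k = sec φ.
At 47.5°: h = 1.000, k = 1.480; principal scales a = 1.480, b = 1.000.
sin(ω/2) = (a − b)/(a + b) = 0.4802/2.480 = 0.1936, so ω = 2 arcsin(0.1936) ≈ 22.3°.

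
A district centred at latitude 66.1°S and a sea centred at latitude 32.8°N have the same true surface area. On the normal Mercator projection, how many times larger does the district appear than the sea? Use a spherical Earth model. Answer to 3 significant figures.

4.30

On Mercator, area is exaggerated by sec²φ = 1/cos²φ.
At 66.1°: sec²(66.1°) = 1/0.4051² = 6.092.
At 32.8°: sec²(32.8°) = 1/0.8406² = 1.415.
Ratio = 6.092/1.415 = cos²(32.8°)/cos²(66.1°) ≈ 4.30.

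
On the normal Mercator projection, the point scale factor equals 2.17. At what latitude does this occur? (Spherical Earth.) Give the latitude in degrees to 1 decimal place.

Mercator scale is k = sec φ = 1/cos φ.
1/cos φ = 2.17  ⇒  cos φ = 0.4608  ⇒  φ = arccos(0.4608) ≈ 62.6°.

62.6°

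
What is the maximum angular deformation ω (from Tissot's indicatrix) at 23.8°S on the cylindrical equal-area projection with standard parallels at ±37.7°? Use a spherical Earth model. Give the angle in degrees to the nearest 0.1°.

Cylindrical equal-area (φ₀ = 37.7°): h = cos φ / cos 37.7° along meridians, k = cos 37.7° / cos φ along parallels; h·k = 1.
At 23.8°: h = 1.156, k = 0.8648; principal scales a = 1.156, b = 0.8648.
sin(ω/2) = (a − b)/(a + b) = 0.2916/2.021 = 0.1443, so ω = 2 arcsin(0.1443) ≈ 16.6°.

16.6°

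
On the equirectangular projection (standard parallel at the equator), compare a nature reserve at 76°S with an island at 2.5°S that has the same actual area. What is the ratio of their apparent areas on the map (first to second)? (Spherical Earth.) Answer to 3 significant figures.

4.13

For the equirectangular projection with φ₀ = 0 (plate carrée), h = 1 along meridians and k = sec φ along parallels.
Areal scale at 76°: h·k = 1.000 × 4.134 = 4.134.
Areal scale at 2.5°: h·k = 1.000 × 1.001 = 1.001.
Ratio = 4.134/1.001 ≈ 4.13.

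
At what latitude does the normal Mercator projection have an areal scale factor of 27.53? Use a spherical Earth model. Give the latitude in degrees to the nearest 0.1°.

Mercator areal scale is sec²φ.
sec²φ = 27.53  ⇒  cos²φ = 0.03632  ⇒  cos φ = 0.1906.
φ = arccos(0.1906) ≈ 79.0°.

79.0°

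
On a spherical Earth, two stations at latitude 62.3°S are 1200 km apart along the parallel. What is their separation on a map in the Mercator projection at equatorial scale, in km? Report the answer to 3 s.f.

2580 km

Mercator is conformal, so the point scale is isotropic: h = k = sec φ = 1/cos φ.
Along the parallel, k = sec 62.3° = 1/0.4648 = 2.151.
Map distance = 1200 × 2.151 ≈ 2580 km.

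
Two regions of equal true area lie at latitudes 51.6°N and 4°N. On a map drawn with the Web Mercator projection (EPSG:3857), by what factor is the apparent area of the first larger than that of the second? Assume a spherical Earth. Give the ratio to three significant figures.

Mercator is conformal with k = sec φ, so areal scale = k² = sec²φ.
At 51.6°: sec²(51.6°) = 1/0.6211² = 2.592.
At 4°: sec²(4°) = 1/0.9976² = 1.005.
Ratio = 2.592/1.005 = cos²(4°)/cos²(51.6°) ≈ 2.58.

2.58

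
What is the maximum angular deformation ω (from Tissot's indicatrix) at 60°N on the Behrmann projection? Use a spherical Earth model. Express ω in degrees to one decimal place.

Behrmann is a cylindrical equal-area projection with standard parallels at ±30°. For cylindrical equal-area with standard parallel φ₀, h = cos φ / cos φ₀ and k = cos φ₀ / cos φ, so h·k = 1.
At 60°: h = 0.5774, k = 1.732; principal scales a = 1.732, b = 0.5774.
sin(ω/2) = (a − b)/(a + b) = 1.155/2.309 = 0.5000, so ω = 2 arcsin(0.5000) ≈ 60.0°.

60.0°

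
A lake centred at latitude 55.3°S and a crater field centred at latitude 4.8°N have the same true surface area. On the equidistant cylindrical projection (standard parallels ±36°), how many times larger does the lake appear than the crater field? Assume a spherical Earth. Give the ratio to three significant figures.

1.75

In the equirectangular projection with standard parallel φ₀ = 36° (x = Rλ cos φ₀, y = Rφ), meridians are true-scale (h = 1) and the parallel scale is k = cos φ₀ / cos φ.
Areal scale at 55.3°: h·k = 1.000 × 1.421 = 1.421.
Areal scale at 4.8°: h·k = 1.000 × 0.8119 = 0.8119.
Ratio = 1.421/0.8119 ≈ 1.75.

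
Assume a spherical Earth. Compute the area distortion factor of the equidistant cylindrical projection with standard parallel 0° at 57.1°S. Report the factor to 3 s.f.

1.84

Plate carrée maps x = Rλ, y = Rφ. The meridian scale is h = 1 and the parallel scale is k = 1/cos φ = sec φ.
Areal scale = h·k = 1 × sec φ; at 57.1°, h = 1.000, k = 1.841, so h·k = 1.841.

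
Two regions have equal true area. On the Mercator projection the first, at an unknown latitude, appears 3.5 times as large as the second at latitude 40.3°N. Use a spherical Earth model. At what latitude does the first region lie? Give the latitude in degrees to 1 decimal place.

65.9°

For equal true areas on Mercator, apparent areas scale as sec²φ, so the ratio is cos²φ₂ / cos²φ₁.
cos²φ₂ / cos²φ₁ = 3.5  ⇒  cos φ₁ = cos 40.3° / √3.5 = 0.7627/1.871 = 0.4077.
φ₁ = arccos(0.4077) ≈ 65.9°.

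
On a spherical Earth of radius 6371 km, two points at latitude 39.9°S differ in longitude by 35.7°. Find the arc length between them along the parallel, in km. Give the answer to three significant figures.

3050 km

Arc length along a parallel = R cos φ · Δλ (with Δλ in radians).
= 6371 × cos 39.9° × (35.7° × π/180) = 6371 × 0.7672 × 0.6231 ≈ 3050 km.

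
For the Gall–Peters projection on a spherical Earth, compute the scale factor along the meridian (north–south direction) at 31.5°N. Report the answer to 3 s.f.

Gall–Peters is a cylindrical equal-area projection with standard parallels at ±45°. For cylindrical equal-area with standard parallel φ₀, h = cos φ / cos φ₀ and k = cos φ₀ / cos φ, so h·k = 1.
h = cos 31.5° / cos 45° = 0.8526/0.7071 = 1.206.

1.21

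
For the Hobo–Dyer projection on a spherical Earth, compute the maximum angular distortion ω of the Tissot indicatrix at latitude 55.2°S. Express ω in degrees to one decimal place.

37.1°

The Hobo–Dyer projection is cylindrical equal-area with φ₀ = 37.5°. Cylindrical equal-area (φ₀ = 37.5°): h = cos φ / cos 37.5° along meridians, k = cos 37.5° / cos φ along parallels; h·k = 1.
At 55.2°: h = 0.7194, k = 1.390; principal scales a = 1.390, b = 0.7194.
sin(ω/2) = (a − b)/(a + b) = 0.6707/2.109 = 0.3180, so ω = 2 arcsin(0.3180) ≈ 37.1°.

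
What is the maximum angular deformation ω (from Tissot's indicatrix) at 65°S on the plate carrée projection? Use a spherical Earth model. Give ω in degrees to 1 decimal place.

47.9°

Plate carrée maps x = Rλ, y = Rφ. The meridian scale is h = 1 and the parallel scale is k = 1/cos φ = sec φ.
At 65°: h = 1.000, k = 2.366; principal scales a = 2.366, b = 1.000.
sin(ω/2) = (a − b)/(a + b) = 1.366/3.366 = 0.4059, so ω = 2 arcsin(0.4059) ≈ 47.9°.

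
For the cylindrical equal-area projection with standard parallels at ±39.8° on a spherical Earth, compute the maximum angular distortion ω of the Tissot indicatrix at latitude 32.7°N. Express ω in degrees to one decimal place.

Cylindrical equal-area (φ₀ = 39.8°): h = cos φ / cos 39.8° along meridians, k = cos 39.8° / cos φ along parallels; h·k = 1.
At 32.7°: h = 1.095, k = 0.9130; principal scales a = 1.095, b = 0.9130.
sin(ω/2) = (a − b)/(a + b) = 0.1823/2.008 = 0.09079, so ω = 2 arcsin(0.09079) ≈ 10.4°.

10.4°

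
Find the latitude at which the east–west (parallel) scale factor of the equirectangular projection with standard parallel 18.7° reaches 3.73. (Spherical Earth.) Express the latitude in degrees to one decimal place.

75.3°

The equidistant cylindrical projection with φ₀ = 18.7° has h = 1 (meridians true) and k = cos φ₀ / cos φ along parallels.
k = cos φ₀ / cos φ = 3.73  ⇒  cos φ = cos 18.7° / 3.73 = 0.2539.
φ = arccos(0.2539) ≈ 75.3°.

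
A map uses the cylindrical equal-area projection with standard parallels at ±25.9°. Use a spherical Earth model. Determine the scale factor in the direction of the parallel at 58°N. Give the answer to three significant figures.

1.70

Cylindrical equal-area (φ₀ = 25.9°): h = cos φ / cos 25.9° along meridians, k = cos 25.9° / cos φ along parallels; h·k = 1.
k = cos 25.9° / cos 58° = 0.8996/0.5299 = 1.698.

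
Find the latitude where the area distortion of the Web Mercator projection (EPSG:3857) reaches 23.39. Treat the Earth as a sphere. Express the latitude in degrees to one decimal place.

78.1°

Mercator areal scale is sec²φ.
sec²φ = 23.39  ⇒  cos²φ = 0.04275  ⇒  cos φ = 0.2068.
φ = arccos(0.2068) ≈ 78.1°.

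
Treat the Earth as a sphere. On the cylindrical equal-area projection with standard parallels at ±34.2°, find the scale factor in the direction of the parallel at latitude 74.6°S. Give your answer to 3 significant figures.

3.11

For cylindrical equal-area with standard parallel φ₀, h = cos φ / cos φ₀ and k = cos φ₀ / cos φ, so h·k = 1.
k = cos 34.2° / cos 74.6° = 0.8271/0.2656 = 3.115.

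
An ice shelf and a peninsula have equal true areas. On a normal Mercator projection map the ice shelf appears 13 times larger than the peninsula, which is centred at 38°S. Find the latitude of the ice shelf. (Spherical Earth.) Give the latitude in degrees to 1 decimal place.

Mercator areal scale is sec²φ, so apparent-area ratio = sec²φ₁ / sec²φ₂ = cos²φ₂ / cos²φ₁.
cos²φ₂ / cos²φ₁ = 13  ⇒  cos φ₁ = cos 38° / √13 = 0.7880/3.606 = 0.2186.
φ₁ = arccos(0.2186) ≈ 77.4°.

77.4°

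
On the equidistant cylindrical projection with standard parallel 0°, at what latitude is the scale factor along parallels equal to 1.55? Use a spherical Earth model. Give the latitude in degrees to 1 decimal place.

49.8°

Plate carrée: h = 1, k = sec φ along parallels.
sec φ = 1.55  ⇒  cos φ = 0.6452  ⇒  φ ≈ 49.8°.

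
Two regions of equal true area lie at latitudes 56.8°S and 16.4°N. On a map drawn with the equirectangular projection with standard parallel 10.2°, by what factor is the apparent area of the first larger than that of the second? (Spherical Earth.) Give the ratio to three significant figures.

With standard parallel φ₀ = 10.2°, the equirectangular projection gives x = Rλ cos φ₀, y = Rφ, so h = 1 and k = cos 10.2° / cos φ.
Areal scale at 56.8°: h·k = 1.000 × 1.797 = 1.797.
Areal scale at 16.4°: h·k = 1.000 × 1.026 = 1.026.
Ratio = 1.797/1.026 ≈ 1.75.

1.75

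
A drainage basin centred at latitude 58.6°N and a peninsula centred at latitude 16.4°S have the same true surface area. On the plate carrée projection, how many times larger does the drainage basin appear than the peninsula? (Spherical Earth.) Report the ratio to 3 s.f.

In the plate carrée (x = Rλ, y = Rφ), meridians are true-scale (h = 1) and parallels are stretched by k = sec φ.
Areal scale at 58.6°: h·k = 1.000 × 1.919 = 1.919.
Areal scale at 16.4°: h·k = 1.000 × 1.042 = 1.042.
Ratio = 1.919/1.042 ≈ 1.84.

1.84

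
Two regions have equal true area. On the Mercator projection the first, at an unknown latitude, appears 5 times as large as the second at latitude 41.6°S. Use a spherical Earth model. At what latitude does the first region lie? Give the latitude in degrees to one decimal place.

Mercator areal scale is sec²φ, so apparent-area ratio = sec²φ₁ / sec²φ₂ = cos²φ₂ / cos²φ₁.
cos²φ₂ / cos²φ₁ = 5  ⇒  cos φ₁ = cos 41.6° / √5 = 0.7478/2.236 = 0.3344.
φ₁ = arccos(0.3344) ≈ 70.5°.

70.5°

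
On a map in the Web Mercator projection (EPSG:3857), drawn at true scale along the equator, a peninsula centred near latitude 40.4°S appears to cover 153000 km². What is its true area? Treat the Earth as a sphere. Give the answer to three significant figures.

The Mercator projection is conformal; its linear scale factor is the same in every direction and equals sec φ = 1/cos φ.
Areal scale = k² = sec²φ = 1/cos²(40.4°) = 1/0.7615² = 1.724.
True area = apparent / (areal scale) = 153000 / 1.724 ≈ 88700 km².

88700 km²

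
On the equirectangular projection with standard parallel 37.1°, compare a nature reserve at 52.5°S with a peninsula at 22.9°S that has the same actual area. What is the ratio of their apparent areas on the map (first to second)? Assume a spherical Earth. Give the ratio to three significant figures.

In the equirectangular projection with standard parallel φ₀ = 37.1° (x = Rλ cos φ₀, y = Rφ), meridians are true-scale (h = 1) and the parallel scale is k = cos φ₀ / cos φ.
Areal scale at 52.5°: h·k = 1.000 × 1.310 = 1.310.
Areal scale at 22.9°: h·k = 1.000 × 0.8658 = 0.8658.
Ratio = 1.310/0.8658 ≈ 1.51.

1.51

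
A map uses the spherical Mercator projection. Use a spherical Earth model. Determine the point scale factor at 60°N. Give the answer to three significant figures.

2.00

The Mercator projection is conformal; its linear scale factor is the same in every direction and equals sec φ = 1/cos φ.
k = 1/cos 60° = 1/0.5000 = 2.000.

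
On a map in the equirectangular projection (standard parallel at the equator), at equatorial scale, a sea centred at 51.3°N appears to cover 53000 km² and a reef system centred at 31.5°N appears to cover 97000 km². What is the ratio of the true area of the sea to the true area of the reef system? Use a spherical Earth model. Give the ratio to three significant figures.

Plate carrée has h = 1 and k = sec φ, giving areal scale sec φ; true area = (apparent area) · cos φ.
True area of sea: 53000 × cos(51.3°) = 53000 × 0.6252 = 33140 km².
True area of reef system: 97000 × cos(31.5°) = 97000 × 0.8526 = 82710 km².
Ratio = 33140 / 82710 ≈ 0.401.

0.401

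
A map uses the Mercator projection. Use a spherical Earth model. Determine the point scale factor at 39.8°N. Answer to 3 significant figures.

The Mercator projection is conformal; its linear scale factor is the same in every direction and equals sec φ = 1/cos φ.
k = 1/cos 39.8° = 1/0.7683 = 1.302.

1.30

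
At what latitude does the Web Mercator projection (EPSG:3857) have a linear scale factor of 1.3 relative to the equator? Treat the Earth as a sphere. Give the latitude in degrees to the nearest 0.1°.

Mercator scale is k = sec φ = 1/cos φ.
1/cos φ = 1.3  ⇒  cos φ = 0.7692  ⇒  φ = arccos(0.7692) ≈ 39.7°.

39.7°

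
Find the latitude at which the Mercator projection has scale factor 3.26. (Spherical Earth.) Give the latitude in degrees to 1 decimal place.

72.1°

Mercator scale is k = sec φ = 1/cos φ.
1/cos φ = 3.26  ⇒  cos φ = 0.3067  ⇒  φ = arccos(0.3067) ≈ 72.1°.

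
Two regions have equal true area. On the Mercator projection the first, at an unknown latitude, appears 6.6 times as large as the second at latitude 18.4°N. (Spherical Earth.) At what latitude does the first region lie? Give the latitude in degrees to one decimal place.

68.3°

Mercator areal scale is sec²φ, so apparent-area ratio = sec²φ₁ / sec²φ₂ = cos²φ₂ / cos²φ₁.
cos²φ₂ / cos²φ₁ = 6.6  ⇒  cos φ₁ = cos 18.4° / √6.6 = 0.9489/2.569 = 0.3693.
φ₁ = arccos(0.3693) ≈ 68.3°.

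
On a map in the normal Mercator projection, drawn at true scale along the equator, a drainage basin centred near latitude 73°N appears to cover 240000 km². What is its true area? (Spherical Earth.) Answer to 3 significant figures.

For Mercator, h = k = sec φ (a conformal cylindrical projection has a single point scale, 1/cos φ).
Areal scale = k² = sec²φ = 1/cos²(73°) = 1/0.2924² = 11.70.
True area = apparent / (areal scale) = 240000 / 11.70 ≈ 20500 km².

20500 km²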